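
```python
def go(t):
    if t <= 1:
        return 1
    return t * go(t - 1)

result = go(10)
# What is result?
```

go(10) = 10 * 9 * 8 * 7 * 6 * 5 * 4 * 3 * 2 * 1 = 3628800

Answer: 3628800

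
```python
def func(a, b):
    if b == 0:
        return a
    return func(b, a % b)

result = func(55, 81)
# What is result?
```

func(55, 81) -> func(81, 55) -> func(55, 26) -> func(26, 3) -> func(3, 2) -> func(2, 1) -> func(1, 0) -> 1

Answer: 1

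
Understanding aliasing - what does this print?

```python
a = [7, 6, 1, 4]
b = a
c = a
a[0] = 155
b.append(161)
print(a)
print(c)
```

Key concept: multiple aliases.
Step by step:
`a = [7, 6, 1, 4]` → a = [7, 6, 1, 4]
`b = a` → b = [7, 6, 1, 4] (same object as a)
`c = a` → c = [7, 6, 1, 4] (same object as a, b)
`a[0] = 155` → a = [155, 6, 1, 4] (same object as b, c); b = [155, 6, 1, 4] (same object as a, c); c = [155, 6, 1, 4] (same object as a, b)
`b.append(161)` → a = [155, 6, 1, 4, 161] (same object as b, c); b = [155, 6, 1, 4, 161] (same object as a, c); c = [155, 6, 1, 4, 161] (same object as a, b)
`print(a)` → prints [155, 6, 1, 4, 161]
`print(c)` → prints [155, 6, 1, 4, 161]

Answer:
[155, 6, 1, 4, 161]
[155, 6, 1, 4, 161]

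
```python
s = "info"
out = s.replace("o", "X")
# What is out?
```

Trace:
`s = "info"` → s = 'info'
`out = s.replace("o", "X")` → out = 'infX'
So out = 'infX'

Answer: 'infX'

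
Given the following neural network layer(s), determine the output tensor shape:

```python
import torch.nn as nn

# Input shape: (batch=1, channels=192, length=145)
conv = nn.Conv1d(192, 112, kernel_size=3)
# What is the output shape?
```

Input: (1, 192, 145) -> Output: (1, 112, 143)

Answer: (1, 112, 143)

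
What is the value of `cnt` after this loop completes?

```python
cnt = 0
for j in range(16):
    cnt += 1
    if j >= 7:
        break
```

Loop breaks when j reaches 7, cnt is 8
`cnt` takes the values: 0 → 1 → 2 → 3 → 4 → 5 → 6 → 7 → 8

Answer: 8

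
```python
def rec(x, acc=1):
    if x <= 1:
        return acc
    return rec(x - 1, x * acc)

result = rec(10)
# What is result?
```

Accumulator trace (n, acc): (10, 1) -> (9, 10) -> (8, 90) -> (7, 720) -> (6, 5040) -> (5, 30240) -> (4, 151200) -> (3, 604800) -> (2, 1814400) -> (1, 3628800) -> return 3628800

Answer: 3628800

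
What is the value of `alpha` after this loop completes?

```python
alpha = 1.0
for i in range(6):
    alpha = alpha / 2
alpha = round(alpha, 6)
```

Halving LR 6 times: 1 / 2^6
`alpha` takes the values: 1.0 → 0.5 → 0.25 → 0.125 → 0.0625 → 0.03125 → 0.015625

Answer: 0.015625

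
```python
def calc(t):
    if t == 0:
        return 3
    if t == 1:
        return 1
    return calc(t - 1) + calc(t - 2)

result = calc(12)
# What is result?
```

Build up from base cases: calc(0)=3, calc(1)=1, calc(2)=4, calc(3)=5, calc(4)=9, calc(5)=14, calc(6)=23, ..., calc(12)=411

Answer: 411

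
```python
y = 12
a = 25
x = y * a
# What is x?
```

Trace:
`y = 12` → y = 12
`a = 25` → a = 25
`x = y * a` → x = 300
So x = 300

Answer: 300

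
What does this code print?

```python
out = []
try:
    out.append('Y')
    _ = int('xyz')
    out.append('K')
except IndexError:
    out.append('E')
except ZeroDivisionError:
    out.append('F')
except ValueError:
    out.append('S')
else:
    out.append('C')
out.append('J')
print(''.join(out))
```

Execution trace: 'Y' (try body) → 'S' (except ValueError) → 'J' (after the try/except). Output: YSJ

Answer: YSJ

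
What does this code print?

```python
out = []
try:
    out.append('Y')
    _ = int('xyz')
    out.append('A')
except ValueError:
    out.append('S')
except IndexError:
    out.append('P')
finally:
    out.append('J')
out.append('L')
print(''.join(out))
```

Execution trace: 'Y' (try body) → 'S' (except ValueError) → 'J' (finally) → 'L' (after the try/except). Output: YSJL

Answer: YSJL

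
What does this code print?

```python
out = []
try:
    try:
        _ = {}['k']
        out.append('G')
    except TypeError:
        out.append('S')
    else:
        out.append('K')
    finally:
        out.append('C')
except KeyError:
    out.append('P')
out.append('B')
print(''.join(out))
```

Execution trace: 'C' (inner finally) → 'P' (outer except KeyError) → 'B' (after the try/except). Output: CPB

Answer: CPB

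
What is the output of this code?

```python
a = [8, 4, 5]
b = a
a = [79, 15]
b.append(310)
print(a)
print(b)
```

Key concept: rebinding vs mutation: a is rebound to a new list, b still points at the original.
Step by step:
`a = [8, 4, 5]` → a = [8, 4, 5]
`b = a` → b = [8, 4, 5] (same object as a)
`a = [79, 15]` → a = [79, 15]
`b.append(310)` → b = [8, 4, 5, 310]
`print(a)` → prints [79, 15]
`print(b)` → prints [8, 4, 5, 310]

Answer:
[79, 15]
[8, 4, 5, 310]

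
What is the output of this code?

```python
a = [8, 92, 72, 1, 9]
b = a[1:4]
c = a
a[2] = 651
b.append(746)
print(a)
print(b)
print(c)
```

Key concept: slice vs alias.
Step by step:
`a = [8, 92, 72, 1, 9]` → a = [8, 92, 72, 1, 9]
`b = a[1:4]` → b = [92, 72, 1]
`c = a` → c = [8, 92, 72, 1, 9] (same object as a)
`a[2] = 651` → a = [8, 92, 651, 1, 9] (same object as c); c = [8, 92, 651, 1, 9] (same object as a)
`b.append(746)` → b = [92, 72, 1, 746]
`print(a)` → prints [8, 92, 651, 1, 9]
`print(b)` → prints [92, 72, 1, 746]
`print(c)` → prints [8, 92, 651, 1, 9]

Answer:
[8, 92, 651, 1, 9]
[92, 72, 1, 746]
[8, 92, 651, 1, 9]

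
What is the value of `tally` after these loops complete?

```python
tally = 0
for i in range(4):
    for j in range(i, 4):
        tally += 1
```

Upper triangle: 4 + 3 + ... + 1
`tally` takes the values: 0 → 1 → 2 → 3 → 4 → 5 → 6 → 7 → 8 → 9 → 10

Answer: 10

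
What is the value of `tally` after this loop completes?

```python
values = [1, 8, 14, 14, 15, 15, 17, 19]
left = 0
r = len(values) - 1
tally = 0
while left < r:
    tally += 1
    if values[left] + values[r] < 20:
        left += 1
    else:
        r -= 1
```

Steps to find pair summing to 20
`tally` takes the values: 0 → 1 → 2 → 3 → 4 → 5 → 6 → 7

Answer: 7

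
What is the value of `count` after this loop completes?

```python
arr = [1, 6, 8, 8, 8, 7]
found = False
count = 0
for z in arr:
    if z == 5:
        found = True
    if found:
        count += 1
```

Count elements after first 5 in [1, 6, 8, 8, 8, 7]
`count` takes the values: 0

Answer: 0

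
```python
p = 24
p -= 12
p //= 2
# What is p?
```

Trace:
`p = 24` → p = 24
`p -= 12` → p = 12
`p //= 2` → p = 6
So p = 6

Answer: 6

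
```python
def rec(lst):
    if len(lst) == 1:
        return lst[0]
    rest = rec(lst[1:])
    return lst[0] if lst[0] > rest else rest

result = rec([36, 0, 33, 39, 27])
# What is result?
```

Recursive max over [36, 0, 33, 39, 27] = 39

Answer: 39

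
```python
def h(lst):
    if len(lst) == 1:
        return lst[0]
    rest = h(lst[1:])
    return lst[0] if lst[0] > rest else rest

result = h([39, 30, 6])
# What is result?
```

Recursive max over [39, 30, 6] = 39

Answer: 39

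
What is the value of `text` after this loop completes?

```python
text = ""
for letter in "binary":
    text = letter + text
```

Reverse 'binary'
`text` takes the values: "" → "b" → "ib" → "nib" → "anib" → "ranib" → "yranib"

Answer: "yranib"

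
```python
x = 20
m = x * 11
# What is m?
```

Trace:
`x = 20` → x = 20
`m = x * 11` → m = 220
So m = 220

Answer: 220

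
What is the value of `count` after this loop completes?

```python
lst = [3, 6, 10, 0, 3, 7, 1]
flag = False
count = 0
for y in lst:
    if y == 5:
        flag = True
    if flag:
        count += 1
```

Count elements after first 5 in [3, 6, 10, 0, 3, 7, 1]
`count` takes the values: 0

Answer: 0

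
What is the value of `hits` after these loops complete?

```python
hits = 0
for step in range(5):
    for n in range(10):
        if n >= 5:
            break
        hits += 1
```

Inner breaks at 5, outer runs 5 times
`hits` takes the values: 0 → 1 → 2 → 3 → 4 → 5 → 6 → 7 → 8 → 9 → 10 → 11 → 12 → 13 → 14 → 15 → 16 → 17 → 18 → 19 → 20 → 21 → 22 → 23 → 24 → 25

Answer: 25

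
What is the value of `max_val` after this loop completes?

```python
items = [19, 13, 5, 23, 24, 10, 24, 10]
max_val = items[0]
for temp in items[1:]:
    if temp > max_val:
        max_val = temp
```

Maximum of [19, 13, 5, 23, 24, 10, 24, 10]
`max_val` takes the values: 19 → 23 → 24

Answer: 24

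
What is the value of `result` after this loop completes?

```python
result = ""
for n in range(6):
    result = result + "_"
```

Repeat '_' 6 times
`result` takes the values: "" → "_" → "__" → "___" → "____" → "_____" → "______"

Answer: "______"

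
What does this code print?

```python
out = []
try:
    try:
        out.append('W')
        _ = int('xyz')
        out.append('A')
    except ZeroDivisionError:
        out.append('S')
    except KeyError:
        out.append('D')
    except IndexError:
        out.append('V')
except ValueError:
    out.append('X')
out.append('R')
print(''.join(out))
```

Execution trace: 'W' (try body) → 'X' (outer except ValueError) → 'R' (after the try/except). Output: WXR

Answer: WXR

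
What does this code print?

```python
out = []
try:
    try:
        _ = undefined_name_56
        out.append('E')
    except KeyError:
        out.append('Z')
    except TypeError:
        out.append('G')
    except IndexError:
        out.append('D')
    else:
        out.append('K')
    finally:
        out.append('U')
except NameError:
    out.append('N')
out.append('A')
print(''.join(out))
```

Execution trace: 'U' (finally) → 'N' (outer except NameError) → 'A' (after the try/except). Output: UNA

Answer: UNA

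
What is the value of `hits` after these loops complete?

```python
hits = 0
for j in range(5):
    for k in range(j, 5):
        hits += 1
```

Upper triangle: 5 + 4 + ... + 1
`hits` takes the values: 0 → 1 → 2 → 3 → 4 → 5 → 6 → 7 → 8 → 9 → 10 → 11 → 12 → 13 → 14 → 15

Answer: 15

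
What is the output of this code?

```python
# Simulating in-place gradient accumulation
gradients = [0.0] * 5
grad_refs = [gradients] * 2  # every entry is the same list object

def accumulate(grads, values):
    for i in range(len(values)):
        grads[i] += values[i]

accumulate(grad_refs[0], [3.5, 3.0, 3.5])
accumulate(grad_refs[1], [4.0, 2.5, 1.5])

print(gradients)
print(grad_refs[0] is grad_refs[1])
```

Key concept: gradient accumulation aliasing.
Step by step:
`gradients = [0.0] * 5` → gradients = [0.0, 0.0, 0.0, 0.0, 0.0]
`grad_refs = [gradients] * 2` → grad_refs = [[0.0, 0.0, 0.0, 0.0, 0.0], [0.0, 0.0, 0.0, 0.0, 0.0]]
`accumulate(grad_refs[0], [3.5, 3.0, 3.5])` → gradients = [3.5, 3.0, 3.5, 0.0, 0.0]; grad_refs = [[3.5, 3.0, 3.5, 0.0, 0.0], [3.5, 3.0, 3.5, 0.0, 0.0]]
`accumulate(grad_refs[1], [4.0, 2.5, 1.5])` → gradients = [7.5, 5.5, 5.0, 0.0, 0.0]; grad_refs = [[7.5, 5.5, 5.0, 0.0, 0.0], [7.5, 5.5, 5.0, 0.0, 0.0]]
`print(gradients)` → prints [7.5, 5.5, 5.0, 0.0, 0.0]
`print(grad_refs[0] is grad_refs[1])` → prints True

Answer:
[7.5, 5.5, 5.0, 0.0, 0.0]
True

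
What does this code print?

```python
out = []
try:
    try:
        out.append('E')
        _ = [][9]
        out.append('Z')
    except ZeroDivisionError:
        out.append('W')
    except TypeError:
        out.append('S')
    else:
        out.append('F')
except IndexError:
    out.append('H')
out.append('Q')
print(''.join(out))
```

Execution trace: 'E' (try body) → 'H' (outer except IndexError) → 'Q' (after the try/except). Output: EHQ

Answer: EHQ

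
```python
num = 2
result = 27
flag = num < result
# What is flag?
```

Trace:
`num = 2` → num = 2
`result = 27` → result = 27
`flag = num < result` → flag = True
So flag = True

Answer: True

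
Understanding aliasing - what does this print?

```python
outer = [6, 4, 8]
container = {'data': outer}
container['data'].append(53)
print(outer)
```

Key concept: dict holds reference to list.
Step by step:
`outer = [6, 4, 8]` → outer = [6, 4, 8]
`container = {'data': outer}` → container = {'data': [6, 4, 8]}
`container['data'].append(53)` → outer = [6, 4, 8, 53]; container = {'data': [6, 4, 8, 53]}
`print(outer)` → prints [6, 4, 8, 53]

Answer: [6, 4, 8, 53]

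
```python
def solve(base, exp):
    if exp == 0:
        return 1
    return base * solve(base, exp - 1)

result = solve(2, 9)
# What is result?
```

solve(2, 9) = 2 * 2 * 2 * 2 * 2 * 2 * 2 * 2 * 2 = 512

Answer: 512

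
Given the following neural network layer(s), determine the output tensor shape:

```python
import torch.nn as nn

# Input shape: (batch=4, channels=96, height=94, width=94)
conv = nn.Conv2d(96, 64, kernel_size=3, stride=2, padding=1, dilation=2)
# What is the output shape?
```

Input: (4, 96, 94, 94) -> Output: (4, 64, 46, 46)

Answer: (4, 64, 46, 46)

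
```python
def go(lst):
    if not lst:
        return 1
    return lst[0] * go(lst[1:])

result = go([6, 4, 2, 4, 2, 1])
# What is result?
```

Product over [6, 4, 2, 4, 2, 1] = 6 * 4 * 2 * 4 * 2 * 1 = 384

Answer: 384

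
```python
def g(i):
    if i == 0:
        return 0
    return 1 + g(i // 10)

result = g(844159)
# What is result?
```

Count of digits of 844159: 6

Answer: 6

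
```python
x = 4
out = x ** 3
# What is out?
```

Trace:
`x = 4` → x = 4
`out = x ** 3` → out = 64
So out = 64

Answer: 64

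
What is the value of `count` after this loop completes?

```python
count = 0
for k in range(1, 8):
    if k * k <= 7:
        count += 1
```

Count numbers where k² ≤ 7
`count` takes the values: 0 → 1 → 2

Answer: 2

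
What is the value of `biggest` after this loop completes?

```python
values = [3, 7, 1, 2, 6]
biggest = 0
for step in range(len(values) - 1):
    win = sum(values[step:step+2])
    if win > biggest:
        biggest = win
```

Max sum of 2-element window in [3, 7, 1, 2, 6]
`biggest` takes the values: 0 → 10

Answer: 10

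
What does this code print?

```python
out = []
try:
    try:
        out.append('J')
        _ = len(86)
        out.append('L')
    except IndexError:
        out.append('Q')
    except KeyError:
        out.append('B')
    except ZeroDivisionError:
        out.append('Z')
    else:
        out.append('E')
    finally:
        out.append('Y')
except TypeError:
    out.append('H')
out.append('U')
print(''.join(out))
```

Execution trace: 'J' (inner try body) → 'Y' (inner finally) → 'H' (outer except TypeError) → 'U' (after the try/except). Output: JYHU

Answer: JYHU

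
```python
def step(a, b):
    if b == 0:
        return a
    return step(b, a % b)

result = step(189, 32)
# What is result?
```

step(189, 32) -> step(32, 29) -> step(29, 3) -> step(3, 2) -> step(2, 1) -> step(1, 0) -> 1

Answer: 1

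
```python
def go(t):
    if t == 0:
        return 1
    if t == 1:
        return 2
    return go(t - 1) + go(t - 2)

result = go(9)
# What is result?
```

Build up from base cases: go(0)=1, go(1)=2, go(2)=3, go(3)=5, go(4)=8, go(5)=13, go(6)=21, ..., go(9)=89

Answer: 89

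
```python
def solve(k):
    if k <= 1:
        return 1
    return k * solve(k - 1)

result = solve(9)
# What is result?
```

solve(9) = 9 * 8 * 7 * 6 * 5 * 4 * 3 * 2 * 1 = 362880

Answer: 362880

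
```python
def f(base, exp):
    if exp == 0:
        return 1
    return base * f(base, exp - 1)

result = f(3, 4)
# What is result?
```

f(3, 4) = 3 * 3 * 3 * 3 = 81

Answer: 81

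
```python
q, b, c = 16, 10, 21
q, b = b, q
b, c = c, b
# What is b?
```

Trace:
`q, b, c = 16, 10, 21` → q = 16; b = 10; c = 21
`q, b = b, q` → q = 10; b = 16
`b, c = c, b` → b = 21; c = 16
So b = 21

Answer: 21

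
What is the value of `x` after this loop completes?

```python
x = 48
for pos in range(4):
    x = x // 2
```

Halve 4 times: 48 // 2^4 = 3
`x` takes the values: 48 → 24 → 12 → 6 → 3

Answer: 3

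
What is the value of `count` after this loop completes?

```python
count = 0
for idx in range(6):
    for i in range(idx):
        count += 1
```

Triangle number: 0+1+2+...+5
`count` takes the values: 0 → 1 → 2 → 3 → 4 → 5 → 6 → 7 → 8 → 9 → 10 → 11 → 12 → 13 → 14 → 15

Answer: 15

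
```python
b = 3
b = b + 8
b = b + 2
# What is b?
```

Trace:
`b = 3` → b = 3
`b = b + 8` → b = 11
`b = b + 2` → b = 13
So b = 13

Answer: 13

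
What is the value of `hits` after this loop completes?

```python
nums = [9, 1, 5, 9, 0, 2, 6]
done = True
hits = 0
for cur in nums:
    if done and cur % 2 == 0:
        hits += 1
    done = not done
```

Count even values at even positions
`hits` takes the values: 0 → 1 → 2

Answer: 2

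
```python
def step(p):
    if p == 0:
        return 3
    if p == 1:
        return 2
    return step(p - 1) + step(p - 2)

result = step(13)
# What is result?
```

Build up from base cases: step(0)=3, step(1)=2, step(2)=5, step(3)=7, step(4)=12, step(5)=19, step(6)=31, ..., step(13)=898

Answer: 898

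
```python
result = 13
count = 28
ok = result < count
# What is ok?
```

Trace:
`result = 13` → result = 13
`count = 28` → count = 28
`ok = result < count` → ok = True
So ok = True

Answer: True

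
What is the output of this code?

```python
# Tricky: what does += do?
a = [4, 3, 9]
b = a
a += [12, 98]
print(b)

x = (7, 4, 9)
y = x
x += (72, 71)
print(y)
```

Key concept: += behavior differs for mutable vs immutable.
Step by step:
`a = [4, 3, 9]` → a = [4, 3, 9]
`b = a` → b = [4, 3, 9] (same object as a)
`a += [12, 98]` → a = [4, 3, 9, 12, 98] (same object as b); b = [4, 3, 9, 12, 98] (same object as a)
`print(b)` → prints [4, 3, 9, 12, 98]
`x = (7, 4, 9)` → x = (7, 4, 9)
`y = x` → y = (7, 4, 9)
`x += (72, 71)` → x = (7, 4, 9, 72, 71)
`print(y)` → prints (7, 4, 9)

Answer:
[4, 3, 9, 12, 98]
(7, 4, 9)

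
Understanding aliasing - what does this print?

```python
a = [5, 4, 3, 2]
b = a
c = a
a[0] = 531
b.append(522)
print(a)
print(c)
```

Key concept: multiple aliases.
Step by step:
`a = [5, 4, 3, 2]` → a = [5, 4, 3, 2]
`b = a` → b = [5, 4, 3, 2] (same object as a)
`c = a` → c = [5, 4, 3, 2] (same object as a, b)
`a[0] = 531` → a = [531, 4, 3, 2] (same object as b, c); b = [531, 4, 3, 2] (same object as a, c); c = [531, 4, 3, 2] (same object as a, b)
`b.append(522)` → a = [531, 4, 3, 2, 522] (same object as b, c); b = [531, 4, 3, 2, 522] (same object as a, c); c = [531, 4, 3, 2, 522] (same object as a, b)
`print(a)` → prints [531, 4, 3, 2, 522]
`print(c)` → prints [531, 4, 3, 2, 522]

Answer:
[531, 4, 3, 2, 522]
[531, 4, 3, 2, 522]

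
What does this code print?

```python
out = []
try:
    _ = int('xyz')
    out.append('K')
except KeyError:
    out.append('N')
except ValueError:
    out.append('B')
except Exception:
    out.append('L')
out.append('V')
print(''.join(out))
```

Execution trace: 'B' (except ValueError) → 'V' (after the try/except). Output: BV

Answer: BV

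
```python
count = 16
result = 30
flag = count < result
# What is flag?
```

Trace:
`count = 16` → count = 16
`result = 30` → result = 30
`flag = count < result` → flag = True
So flag = True

Answer: True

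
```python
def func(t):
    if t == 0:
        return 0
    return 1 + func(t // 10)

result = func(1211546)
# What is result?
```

Count of digits of 1211546: 7

Answer: 7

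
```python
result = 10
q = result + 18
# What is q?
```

Trace:
`result = 10` → result = 10
`q = result + 18` → q = 28
So q = 28

Answer: 28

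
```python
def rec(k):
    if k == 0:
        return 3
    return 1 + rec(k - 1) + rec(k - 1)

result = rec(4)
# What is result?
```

rec(k) = 1 + 2·rec(k-1), rec(0)=3. Closed form: (3+1)·2^4 - 1 = 63.

Answer: 63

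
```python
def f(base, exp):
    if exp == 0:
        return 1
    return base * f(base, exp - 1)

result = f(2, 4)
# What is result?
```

f(2, 4) = 2 * 2 * 2 * 2 = 16

Answer: 16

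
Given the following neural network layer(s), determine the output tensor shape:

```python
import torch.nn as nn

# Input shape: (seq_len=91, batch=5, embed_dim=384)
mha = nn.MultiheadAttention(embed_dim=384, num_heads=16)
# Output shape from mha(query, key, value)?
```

Input: (91, 5, 384) -> Output: (91, 5, 384)

Answer: (91, 5, 384)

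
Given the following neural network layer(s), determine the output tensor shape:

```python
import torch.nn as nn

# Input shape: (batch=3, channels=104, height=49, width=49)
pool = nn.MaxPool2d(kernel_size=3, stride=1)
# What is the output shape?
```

Input: (3, 104, 49, 49) -> Output: (3, 104, 47, 47)

Answer: (3, 104, 47, 47)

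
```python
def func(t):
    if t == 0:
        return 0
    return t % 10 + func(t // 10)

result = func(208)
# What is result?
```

Sum of digits of 208: 8 + 0 + 2 = 10

Answer: 10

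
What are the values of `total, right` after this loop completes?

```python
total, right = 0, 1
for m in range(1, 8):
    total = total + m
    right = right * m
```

Sum and factorial of 1 to 7
`total, right` takes the values: (0, 1) → (1, 1) → (3, 1) → (3, 2) → (6, 2) → (6, 6) → (10, 6) → (10, 24) → (15, 24) → (15, 120) → (21, 120) → (21, 720) → (28, 720) → (28, 5040)

Answer: 28, 5040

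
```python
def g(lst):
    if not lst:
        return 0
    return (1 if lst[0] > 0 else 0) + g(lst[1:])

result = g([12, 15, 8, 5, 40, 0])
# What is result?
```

Count of positive elements in [12, 15, 8, 5, 40, 0] = 5

Answer: 5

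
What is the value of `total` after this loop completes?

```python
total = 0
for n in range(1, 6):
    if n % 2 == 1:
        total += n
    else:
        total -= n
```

Add odd, subtract even
`total` takes the values: 0 → 1 → -1 → 2 → -2 → 3

Answer: 3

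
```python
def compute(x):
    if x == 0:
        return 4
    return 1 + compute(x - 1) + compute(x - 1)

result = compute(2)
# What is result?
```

compute(x) = 1 + 2·compute(x-1), compute(0)=4. Closed form: (4+1)·2^2 - 1 = 19.

Answer: 19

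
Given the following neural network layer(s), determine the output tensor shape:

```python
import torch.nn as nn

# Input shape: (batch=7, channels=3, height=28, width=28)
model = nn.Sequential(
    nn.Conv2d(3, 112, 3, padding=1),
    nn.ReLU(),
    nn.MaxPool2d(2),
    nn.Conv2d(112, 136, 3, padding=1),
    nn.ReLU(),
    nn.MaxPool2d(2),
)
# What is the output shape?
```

Input: (7, 3, 28, 28) -> after first Conv2d: (7, 112, 28, 28) -> after first MaxPool2d: (7, 112, 14, 14) -> after second Conv2d: (7, 136, 14, 14) -> Output: (7, 136, 7, 7)

Answer: (7, 136, 7, 7)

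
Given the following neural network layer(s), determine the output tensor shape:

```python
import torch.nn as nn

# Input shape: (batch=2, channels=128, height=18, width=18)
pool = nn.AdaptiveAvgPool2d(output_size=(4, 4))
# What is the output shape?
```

Input: (2, 128, 18, 18) -> Output: (2, 128, 4, 4)

Answer: (2, 128, 4, 4)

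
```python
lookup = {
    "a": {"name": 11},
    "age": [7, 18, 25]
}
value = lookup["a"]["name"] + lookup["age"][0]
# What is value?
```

Trace:
`lookup = { ...` → lookup = {'a': {'name': 11}, 'age': [7, 18, 25]}
`value = lookup["a"]["name"] + lookup["age"][0]` → value = 18
So value = 18

Answer: 18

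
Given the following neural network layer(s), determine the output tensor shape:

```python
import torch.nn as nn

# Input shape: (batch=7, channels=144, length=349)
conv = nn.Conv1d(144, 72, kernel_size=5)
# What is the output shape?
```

Input: (7, 144, 349) -> Output: (7, 72, 345)

Answer: (7, 72, 345)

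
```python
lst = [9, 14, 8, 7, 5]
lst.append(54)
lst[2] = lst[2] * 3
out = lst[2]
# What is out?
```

Trace:
`lst = [9, 14, 8, 7, 5]` → lst = [9, 14, 8, 7, 5]
`lst.append(54)` → lst = [9, 14, 8, 7, 5, 54]
`lst[2] = lst[2] * 3` → lst = [9, 14, 24, 7, 5, 54]
`out = lst[2]` → out = 24
So out = 24

Answer: 24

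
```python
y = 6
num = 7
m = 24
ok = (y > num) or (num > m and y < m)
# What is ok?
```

Trace:
`y = 6` → y = 6
`num = 7` → num = 7
`m = 24` → m = 24
`ok = (y > num) or (num > m and y < m)` → ok = False
So ok = False

Answer: False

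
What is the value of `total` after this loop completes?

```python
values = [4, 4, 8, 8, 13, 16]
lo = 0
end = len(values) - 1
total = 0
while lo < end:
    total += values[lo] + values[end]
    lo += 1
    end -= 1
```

Sum of pairs from ends
`total` takes the values: 0 → 20 → 37 → 53

Answer: 53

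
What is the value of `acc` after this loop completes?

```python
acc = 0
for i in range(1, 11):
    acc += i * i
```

Sum of squares 1² to 10² = 385
`acc` takes the values: 0 → 1 → 5 → 14 → 30 → 55 → 91 → 140 → 204 → 285 → 385

Answer: 385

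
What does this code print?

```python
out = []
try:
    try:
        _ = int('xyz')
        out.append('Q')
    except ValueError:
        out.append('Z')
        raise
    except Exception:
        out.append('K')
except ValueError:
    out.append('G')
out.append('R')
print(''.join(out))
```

Execution trace: 'Z' (inner except ValueError) → 'G' (outer except ValueError) → 'R' (after the try/except). Output: ZGR

Answer: ZGR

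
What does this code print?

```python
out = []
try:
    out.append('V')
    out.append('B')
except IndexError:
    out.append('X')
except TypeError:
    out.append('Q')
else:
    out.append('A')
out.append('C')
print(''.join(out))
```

Execution trace: 'V' (try body) → 'B' (try body, no exception) → 'A' (else) → 'C' (after the try/except). Output: VBAC

Answer: VBAC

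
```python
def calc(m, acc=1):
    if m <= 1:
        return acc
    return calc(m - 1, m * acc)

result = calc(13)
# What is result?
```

Accumulator trace (n, acc): (13, 1) -> (12, 13) -> (11, 156) -> (10, 1716) -> (9, 17160) -> (8, 154440) -> (7, 1235520) -> (6, 8648640) -> (5, 51891840) -> (4, 259459200) -> (3, 1037836800) -> (2, 3113510400) -> (1, 6227020800) -> return 6227020800

Answer: 6227020800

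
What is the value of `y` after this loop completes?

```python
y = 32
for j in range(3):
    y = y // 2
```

Halve 3 times: 32 // 2^3 = 4
`y` takes the values: 32 → 16 → 8 → 4

Answer: 4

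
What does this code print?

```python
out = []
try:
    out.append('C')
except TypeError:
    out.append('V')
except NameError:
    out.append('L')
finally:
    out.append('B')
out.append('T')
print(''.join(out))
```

Execution trace: 'C' (try body, no exception) → 'B' (finally) → 'T' (after the try/except). Output: CBT

Answer: CBT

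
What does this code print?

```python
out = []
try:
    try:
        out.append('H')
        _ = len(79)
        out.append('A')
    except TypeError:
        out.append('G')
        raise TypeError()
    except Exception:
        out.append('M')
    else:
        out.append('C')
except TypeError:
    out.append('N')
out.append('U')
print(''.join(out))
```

Execution trace: 'H' (inner try body) → 'G' (inner except TypeError) → 'N' (outer except TypeError) → 'U' (after the try/except). Output: HGNU

Answer: HGNU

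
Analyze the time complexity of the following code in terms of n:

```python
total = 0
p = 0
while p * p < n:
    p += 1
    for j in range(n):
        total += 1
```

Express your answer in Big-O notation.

Each loop level contributes: √n × n. Multiplying the contributions gives O(n√n).

Answer: O(n√n)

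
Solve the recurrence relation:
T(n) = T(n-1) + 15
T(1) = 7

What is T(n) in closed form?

Unrolling: T(n) = T(1) + 15·(n-1) = 7 + 15(n-1) = 15n - 8.

Answer: T(n) = 15n - 8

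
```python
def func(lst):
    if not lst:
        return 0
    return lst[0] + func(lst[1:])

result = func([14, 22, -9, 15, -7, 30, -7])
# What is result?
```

14 + 22 + (-9) + 15 + (-7) + 30 + (-7) + 0 = 58

Answer: 58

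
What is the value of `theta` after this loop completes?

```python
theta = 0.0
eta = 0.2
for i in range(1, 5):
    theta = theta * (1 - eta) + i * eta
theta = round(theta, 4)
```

Moving average with lr=0.2
`theta` takes the values: 0.0 → 0.2 → 0.56 → 1.048 → 1.6384

Answer: 1.6384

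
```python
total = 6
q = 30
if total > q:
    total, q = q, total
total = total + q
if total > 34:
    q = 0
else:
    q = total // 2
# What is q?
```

Trace:
`total = 6` → total = 6
`q = 30` → q = 30
`if total > q: ...` → total > q is False → no variable changes
`total = total + q` → total = 36
`if total > 34: ...` → total > 34 is True → q = 0
So q = 0

Answer: 0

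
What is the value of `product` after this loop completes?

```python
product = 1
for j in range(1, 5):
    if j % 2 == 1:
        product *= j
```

Product of odd numbers 1 to 4
`product` takes the values: 1 → 3

Answer: 3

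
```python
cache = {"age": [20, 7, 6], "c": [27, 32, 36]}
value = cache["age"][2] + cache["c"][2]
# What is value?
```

Trace:
`cache = {"age": [20, 7, 6], "c": [27, 32, 36]}` → cache = {'age': [20, 7, 6], 'c': [27, 32, 36]}
`value = cache["age"][2] + cache["c"][2]` → value = 42
So value = 42

Answer: 42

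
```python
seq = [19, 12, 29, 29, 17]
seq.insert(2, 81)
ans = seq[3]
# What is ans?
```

Trace:
`seq = [19, 12, 29, 29, 17]` → seq = [19, 12, 29, 29, 17]
`seq.insert(2, 81)` → seq = [19, 12, 81, 29, 29, 17]
`ans = seq[3]` → ans = 29
So ans = 29

Answer: 29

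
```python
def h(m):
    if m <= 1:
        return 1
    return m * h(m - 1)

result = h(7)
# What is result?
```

h(7) = 7 * 6 * 5 * 4 * 3 * 2 * 1 = 5040

Answer: 5040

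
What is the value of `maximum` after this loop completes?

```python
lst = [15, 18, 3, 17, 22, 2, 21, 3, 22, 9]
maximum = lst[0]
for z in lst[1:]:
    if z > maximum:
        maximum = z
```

Maximum of [15, 18, 3, 17, 22, 2, 21, 3, 22, 9]
`maximum` takes the values: 15 → 18 → 22

Answer: 22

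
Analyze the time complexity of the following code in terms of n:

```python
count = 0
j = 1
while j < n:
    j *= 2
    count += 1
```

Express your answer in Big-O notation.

Each loop level contributes: log n. Multiplying the contributions gives O(log n).

Answer: O(log n)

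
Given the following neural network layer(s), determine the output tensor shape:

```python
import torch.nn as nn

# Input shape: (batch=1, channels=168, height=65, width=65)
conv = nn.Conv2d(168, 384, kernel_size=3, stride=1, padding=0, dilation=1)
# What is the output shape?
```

Input: (1, 168, 65, 65) -> Output: (1, 384, 63, 63)

Answer: (1, 384, 63, 63)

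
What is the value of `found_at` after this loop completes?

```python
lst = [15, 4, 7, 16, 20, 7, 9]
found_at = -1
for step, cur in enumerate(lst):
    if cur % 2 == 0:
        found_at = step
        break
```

First even number index in [15, 4, 7, 16, 20, 7, 9]
`found_at` takes the values: -1 → 1

Answer: 1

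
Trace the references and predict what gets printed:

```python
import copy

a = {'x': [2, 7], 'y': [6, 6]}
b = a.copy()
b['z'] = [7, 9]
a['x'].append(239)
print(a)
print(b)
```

Key concept: shallow copy of dict with mutable values.
Step by step:
`a = {'x': [2, 7], 'y': [6, 6]}` → a = {'x': [2, 7], 'y': [6, 6]}
`b = a.copy()` → b = {'x': [2, 7], 'y': [6, 6]}
`b['z'] = [7, 9]` → b = {'x': [2, 7], 'y': [6, 6], 'z': [7, 9]}
`a['x'].append(239)` → a = {'x': [2, 7, 239], 'y': [6, 6]}; b = {'x': [2, 7, 239], 'y': [6, 6], 'z': [7, 9]}
`print(a)` → prints {'x': [2, 7, 239], 'y': [6, 6]}
`print(b)` → prints {'x': [2, 7, 239], 'y': [6, 6], 'z': [7, 9]}

Answer:
{'x': [2, 7, 239], 'y': [6, 6]}
{'x': [2, 7, 239], 'y': [6, 6], 'z': [7, 9]}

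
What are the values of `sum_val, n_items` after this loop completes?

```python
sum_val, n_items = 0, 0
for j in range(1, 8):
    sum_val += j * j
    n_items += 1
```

Sum of squares and count
`sum_val, n_items` takes the values: (0, 0) → (1, 0) → (1, 1) → (5, 1) → (5, 2) → (14, 2) → (14, 3) → (30, 3) → (30, 4) → (55, 4) → (55, 5) → (91, 5) → (91, 6) → (140, 6) → (140, 7)

Answer: 140, 7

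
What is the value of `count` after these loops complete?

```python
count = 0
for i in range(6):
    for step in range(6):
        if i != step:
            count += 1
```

6² - 6 (exclude diagonal)
`count` takes the values: 0 → 1 → 2 → 3 → 4 → 5 → 6 → 7 → 8 → 9 → 10 → 11 → 12 → 13 → 14 → 15 → 16 → 17 → 18 → 19 → 20 → 21 → 22 → 23 → 24 → 25 → 26 → 27 → 28 → 29 → 30

Answer: 30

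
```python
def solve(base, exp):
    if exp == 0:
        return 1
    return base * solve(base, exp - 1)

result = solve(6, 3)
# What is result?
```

solve(6, 3) = 6 * 6 * 6 = 216

Answer: 216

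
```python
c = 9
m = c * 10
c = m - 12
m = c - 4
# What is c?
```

Trace:
`c = 9` → c = 9
`m = c * 10` → m = 90
`c = m - 12` → c = 78
`m = c - 4` → m = 74
So c = 78

Answer: 78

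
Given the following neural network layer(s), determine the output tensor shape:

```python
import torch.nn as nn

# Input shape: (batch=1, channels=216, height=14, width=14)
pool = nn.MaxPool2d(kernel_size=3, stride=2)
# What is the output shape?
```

Input: (1, 216, 14, 14) -> Output: (1, 216, 6, 6)

Answer: (1, 216, 6, 6)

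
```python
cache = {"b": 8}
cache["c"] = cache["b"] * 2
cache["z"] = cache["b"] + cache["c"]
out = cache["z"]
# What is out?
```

Trace:
`cache = {"b": 8}` → cache = {'b': 8}
`cache["c"] = cache["b"] * 2` → cache = {'b': 8, 'c': 16}
`cache["z"] = cache["b"] + cache["c"]` → cache = {'b': 8, 'c': 16, 'z': 24}
`out = cache["z"]` → out = 24
So out = 24

Answer: 24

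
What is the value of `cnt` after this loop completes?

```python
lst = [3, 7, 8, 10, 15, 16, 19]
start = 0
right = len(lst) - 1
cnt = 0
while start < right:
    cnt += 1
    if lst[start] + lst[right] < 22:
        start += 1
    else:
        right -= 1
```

Steps to find pair summing to 22
`cnt` takes the values: 0 → 1 → 2 → 3 → 4 → 5 → 6

Answer: 6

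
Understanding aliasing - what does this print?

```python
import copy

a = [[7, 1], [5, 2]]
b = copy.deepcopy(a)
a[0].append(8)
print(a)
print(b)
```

Key concept: deep copy is fully independent.
Step by step:
`a = [[7, 1], [5, 2]]` → a = [[7, 1], [5, 2]]
`b = copy.deepcopy(a)` → b = [[7, 1], [5, 2]]
`a[0].append(8)` → a = [[7, 1, 8], [5, 2]]
`print(a)` → prints [[7, 1, 8], [5, 2]]
`print(b)` → prints [[7, 1], [5, 2]]

Answer:
[[7, 1, 8], [5, 2]]
[[7, 1], [5, 2]]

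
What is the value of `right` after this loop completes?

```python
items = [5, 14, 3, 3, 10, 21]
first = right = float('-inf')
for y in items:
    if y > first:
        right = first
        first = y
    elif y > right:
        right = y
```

Second largest (with repeats) in [5, 14, 3, 3, 10, 21]
`right` takes the values: -inf → 5 → 10 → 14

Answer: 14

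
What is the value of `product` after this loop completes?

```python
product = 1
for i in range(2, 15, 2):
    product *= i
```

Product of even numbers 2 to 14
`product` takes the values: 1 → 2 → 8 → 48 → 384 → 3840 → 46080 → 645120

Answer: 645120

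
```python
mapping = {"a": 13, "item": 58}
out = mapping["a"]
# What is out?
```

Trace:
`mapping = {"a": 13, "item": 58}` → mapping = {'a': 13, 'item': 58}
`out = mapping["a"]` → out = 13
So out = 13

Answer: 13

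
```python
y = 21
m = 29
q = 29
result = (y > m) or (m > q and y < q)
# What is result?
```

Trace:
`y = 21` → y = 21
`m = 29` → m = 29
`q = 29` → q = 29
`result = (y > m) or (m > q and y < q)` → result = False
So result = False

Answer: False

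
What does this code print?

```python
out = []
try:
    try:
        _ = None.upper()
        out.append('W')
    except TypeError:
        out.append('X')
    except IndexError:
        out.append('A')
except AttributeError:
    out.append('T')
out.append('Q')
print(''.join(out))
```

Execution trace: 'T' (outer except AttributeError) → 'Q' (after the try/except). Output: TQ

Answer: TQ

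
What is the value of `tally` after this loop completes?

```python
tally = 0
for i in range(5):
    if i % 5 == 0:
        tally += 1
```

Count numbers divisible by 5 in range(5)
`tally` takes the values: 0 → 1

Answer: 1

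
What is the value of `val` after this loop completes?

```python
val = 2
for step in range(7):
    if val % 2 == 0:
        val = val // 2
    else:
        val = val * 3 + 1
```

Collatz-style transformation from 2
`val` takes the values: 2 → 1 → 4 → 2 → 1 → 4 → 2 → 1

Answer: 1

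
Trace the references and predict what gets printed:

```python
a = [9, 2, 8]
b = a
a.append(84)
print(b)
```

Key concept: basic list aliasing.
Step by step:
`a = [9, 2, 8]` → a = [9, 2, 8]
`b = a` → b = [9, 2, 8] (same object as a)
`a.append(84)` → a = [9, 2, 8, 84] (same object as b); b = [9, 2, 8, 84] (same object as a)
`print(b)` → prints [9, 2, 8, 84]

Answer: [9, 2, 8, 84]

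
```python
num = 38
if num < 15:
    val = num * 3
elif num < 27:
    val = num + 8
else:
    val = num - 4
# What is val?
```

Trace:
`num = 38` → num = 38
`if num < 15: ...` → num < 15 is False, num < 27 is False, take else branch → val = 34
So val = 34

Answer: 34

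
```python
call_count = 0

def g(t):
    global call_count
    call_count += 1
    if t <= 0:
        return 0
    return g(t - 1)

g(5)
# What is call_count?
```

Linear recursion stepping by 1: 6 calls from t=5 down to ≤0.

Answer: 6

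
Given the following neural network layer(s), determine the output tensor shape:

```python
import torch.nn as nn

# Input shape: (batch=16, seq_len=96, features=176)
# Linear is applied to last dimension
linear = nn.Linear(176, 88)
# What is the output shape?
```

Input: (16, 96, 176) -> Output: (16, 96, 88)

Answer: (16, 96, 88)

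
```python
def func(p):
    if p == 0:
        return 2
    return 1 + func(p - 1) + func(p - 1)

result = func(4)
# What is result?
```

func(p) = 1 + 2·func(p-1), func(0)=2. Closed form: (2+1)·2^4 - 1 = 47.

Answer: 47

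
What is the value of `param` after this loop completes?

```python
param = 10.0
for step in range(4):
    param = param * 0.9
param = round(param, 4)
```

Exponential decay: 10.0 * 0.9^4
`param` takes the values: 10.0 → 9.0 → 8.1 → 7.29 → 6.561

Answer: 6.561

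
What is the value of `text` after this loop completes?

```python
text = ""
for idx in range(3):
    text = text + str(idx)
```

Concatenate digits 0 to 2
`text` takes the values: "" → "0" → "01" → "012"

Answer: "012"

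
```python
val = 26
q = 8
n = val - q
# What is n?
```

Trace:
`val = 26` → val = 26
`q = 8` → q = 8
`n = val - q` → n = 18
So n = 18

Answer: 18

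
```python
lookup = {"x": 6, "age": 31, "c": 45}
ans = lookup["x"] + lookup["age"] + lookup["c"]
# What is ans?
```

Trace:
`lookup = {"x": 6, "age": 31, "c": 45}` → lookup = {'x': 6, 'age': 31, 'c': 45}
`ans = lookup["x"] + lookup["age"] + lookup["c"]` → ans = 82
So ans = 82

Answer: 82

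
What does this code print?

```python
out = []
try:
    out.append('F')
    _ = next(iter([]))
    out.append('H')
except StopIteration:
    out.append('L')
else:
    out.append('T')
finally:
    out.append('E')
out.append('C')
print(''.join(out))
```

Execution trace: 'F' (try body) → 'L' (except StopIteration) → 'E' (finally) → 'C' (after the try/except). Output: FLEC

Answer: FLEC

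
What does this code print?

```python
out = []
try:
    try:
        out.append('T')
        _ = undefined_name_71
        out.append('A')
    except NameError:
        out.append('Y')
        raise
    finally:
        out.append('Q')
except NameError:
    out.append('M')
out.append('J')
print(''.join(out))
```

Execution trace: 'T' (inner try body) → 'Y' (inner except NameError) → 'Q' (inner finally) → 'M' (outer except NameError) → 'J' (after the try/except). Output: TYQMJ

Answer: TYQMJ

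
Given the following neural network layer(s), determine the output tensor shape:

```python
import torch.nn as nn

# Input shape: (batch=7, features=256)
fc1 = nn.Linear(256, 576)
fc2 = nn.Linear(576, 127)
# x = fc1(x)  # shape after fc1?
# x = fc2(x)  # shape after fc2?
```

Input: (7, 256) -> after fc1: (7, 576) -> Output: (7, 127)

Answer: (7, 127)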